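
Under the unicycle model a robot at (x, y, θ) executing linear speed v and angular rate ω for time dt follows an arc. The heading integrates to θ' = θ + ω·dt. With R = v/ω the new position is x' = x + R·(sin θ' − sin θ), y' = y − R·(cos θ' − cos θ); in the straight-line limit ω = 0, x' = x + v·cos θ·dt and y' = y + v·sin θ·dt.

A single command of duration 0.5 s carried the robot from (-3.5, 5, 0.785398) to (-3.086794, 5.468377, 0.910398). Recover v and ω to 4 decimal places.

Δθ = 0.910398 − 0.785398 = 0.125000
ω = Δθ/dt = 0.125000/0.5 = 0.2500
R = −Δy/(cos θ' − cos θ) = 5.0000
v = R·ω = 5.0000·0.2500 = 1.2500

v = 1.2500, ω = 0.2500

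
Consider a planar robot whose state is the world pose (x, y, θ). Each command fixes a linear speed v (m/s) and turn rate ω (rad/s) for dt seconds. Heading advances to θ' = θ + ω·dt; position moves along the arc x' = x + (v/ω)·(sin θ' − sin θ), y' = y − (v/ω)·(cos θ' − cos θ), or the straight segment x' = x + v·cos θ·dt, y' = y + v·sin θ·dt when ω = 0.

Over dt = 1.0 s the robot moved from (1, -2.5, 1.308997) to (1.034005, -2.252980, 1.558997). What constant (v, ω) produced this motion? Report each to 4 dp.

v = 0.2500, ω = 0.2500

Δθ = 1.558997 − 1.308997 = 0.250000
ω = Δθ/dt = 0.250000/1.0 = 0.2500
R = −Δy/(cos θ' − cos θ) = 1.0000
v = R·ω = 1.0000·0.2500 = 0.2500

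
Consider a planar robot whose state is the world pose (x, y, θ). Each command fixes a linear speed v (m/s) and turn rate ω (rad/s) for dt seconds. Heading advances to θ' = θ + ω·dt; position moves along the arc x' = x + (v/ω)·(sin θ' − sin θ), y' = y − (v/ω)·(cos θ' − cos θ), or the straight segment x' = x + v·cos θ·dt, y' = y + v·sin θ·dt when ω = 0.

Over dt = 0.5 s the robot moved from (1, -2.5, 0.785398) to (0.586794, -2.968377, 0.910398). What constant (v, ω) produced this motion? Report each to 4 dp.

v = -1.2500, ω = 0.2500

Δθ = 0.910398 − 0.785398 = 0.125000
ω = Δθ/dt = 0.125000/0.5 = 0.2500
R = −Δy/(cos θ' − cos θ) = -5.0000
v = R·ω = -5.0000·0.2500 = -1.2500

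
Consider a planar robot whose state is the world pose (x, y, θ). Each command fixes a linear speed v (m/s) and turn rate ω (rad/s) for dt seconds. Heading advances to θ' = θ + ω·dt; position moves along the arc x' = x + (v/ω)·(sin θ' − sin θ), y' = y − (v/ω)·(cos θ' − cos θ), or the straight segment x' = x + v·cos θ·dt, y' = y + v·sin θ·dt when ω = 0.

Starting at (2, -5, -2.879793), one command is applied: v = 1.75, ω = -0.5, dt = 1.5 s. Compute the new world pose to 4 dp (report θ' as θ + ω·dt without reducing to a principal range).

θ' = -2.8798 + -0.5·1.5 = -3.6298
R = v/ω = 1.75/-0.5 = -3.5000
x' = 2 + -3.5000·(sin -3.6298 − sin -2.8798) = -0.5475
y' = -5 − -3.5000·(cos -3.6298 − cos -2.8798) = -4.7104

(-0.5475, -4.7104, -3.6298)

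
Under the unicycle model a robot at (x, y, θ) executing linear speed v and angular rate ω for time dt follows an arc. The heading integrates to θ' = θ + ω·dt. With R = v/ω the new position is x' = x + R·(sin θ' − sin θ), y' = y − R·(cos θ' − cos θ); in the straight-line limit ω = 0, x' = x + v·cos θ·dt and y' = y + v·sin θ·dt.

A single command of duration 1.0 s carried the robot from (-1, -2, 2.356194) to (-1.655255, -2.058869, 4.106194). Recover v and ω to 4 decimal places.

Δθ = 4.106194 − 2.356194 = 1.750000
ω = Δθ/dt = 1.750000/1.0 = 1.7500
R = Δx/(sin θ' − sin θ) = 0.4286
v = R·ω = 0.4286·1.7500 = 0.7500

v = 0.7500, ω = 1.7500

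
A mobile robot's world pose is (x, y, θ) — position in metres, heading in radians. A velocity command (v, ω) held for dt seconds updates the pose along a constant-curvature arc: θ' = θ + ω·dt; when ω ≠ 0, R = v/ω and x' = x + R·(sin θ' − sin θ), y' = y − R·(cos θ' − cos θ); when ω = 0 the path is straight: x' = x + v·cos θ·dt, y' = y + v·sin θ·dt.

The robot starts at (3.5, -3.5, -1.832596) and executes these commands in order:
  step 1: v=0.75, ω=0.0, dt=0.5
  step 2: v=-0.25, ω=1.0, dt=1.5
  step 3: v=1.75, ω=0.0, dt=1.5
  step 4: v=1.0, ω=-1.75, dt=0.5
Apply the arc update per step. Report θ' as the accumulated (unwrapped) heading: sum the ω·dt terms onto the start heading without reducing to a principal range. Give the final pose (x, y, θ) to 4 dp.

step 1: θ'=-1.8326 (straight) → pose (3.4029, -3.8622, -1.8326)
step 2: θ'=-0.3326 (R=-0.2500) → pose (3.2431, -3.5612, -0.3326)
step 3: θ'=-0.3326 (straight) → pose (5.7242, -4.4183, -0.3326)
step 4: θ'=-1.2076 (R=-0.5714) → pose (6.0718, -4.7554, -1.2076)

(6.0718, -4.7554, -1.2076)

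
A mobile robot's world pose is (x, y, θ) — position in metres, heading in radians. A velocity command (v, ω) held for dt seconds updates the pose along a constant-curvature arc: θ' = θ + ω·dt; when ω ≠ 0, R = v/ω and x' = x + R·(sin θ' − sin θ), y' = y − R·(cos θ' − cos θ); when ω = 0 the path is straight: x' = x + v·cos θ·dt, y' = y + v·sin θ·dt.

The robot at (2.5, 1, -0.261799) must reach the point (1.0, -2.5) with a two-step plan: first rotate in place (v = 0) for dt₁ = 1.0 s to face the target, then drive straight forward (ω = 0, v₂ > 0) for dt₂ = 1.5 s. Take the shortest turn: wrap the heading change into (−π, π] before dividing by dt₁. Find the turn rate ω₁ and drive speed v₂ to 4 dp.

ω₁ = -1.7139, v₂ = 2.5386

heading to target = atan2(-2.5−1, 1−2.5) = -1.9757
Δθ = wrap(-1.9757 − -0.2618) = -1.7139; ω₁ = Δθ/dt₁ = -1.7139
distance = √((1−2.5)² + (-2.5−1)²) = 3.8079; v₂ = distance/dt₂ = 2.5386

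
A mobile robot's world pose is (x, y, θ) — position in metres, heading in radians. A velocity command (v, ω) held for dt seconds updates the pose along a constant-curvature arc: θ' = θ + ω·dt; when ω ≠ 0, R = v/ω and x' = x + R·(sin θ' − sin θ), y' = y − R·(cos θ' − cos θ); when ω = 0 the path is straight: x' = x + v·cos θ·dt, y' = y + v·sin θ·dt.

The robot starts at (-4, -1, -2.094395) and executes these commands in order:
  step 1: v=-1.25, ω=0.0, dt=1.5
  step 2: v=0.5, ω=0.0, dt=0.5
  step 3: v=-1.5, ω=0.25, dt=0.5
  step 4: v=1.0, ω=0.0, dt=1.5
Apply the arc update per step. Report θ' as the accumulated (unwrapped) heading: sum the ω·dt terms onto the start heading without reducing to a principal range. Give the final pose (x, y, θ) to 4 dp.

(-3.4362, -0.3039, -1.9694)

step 1: θ'=-2.0944 (straight) → pose (-3.0625, 0.6238, -2.0944)
step 2: θ'=-2.0944 (straight) → pose (-3.1875, 0.4073, -2.0944)
step 3: θ'=-1.9694 (R=-6.0000) → pose (-2.8540, 1.0785, -1.9694)
step 4: θ'=-1.9694 (straight) → pose (-3.4362, -0.3039, -1.9694)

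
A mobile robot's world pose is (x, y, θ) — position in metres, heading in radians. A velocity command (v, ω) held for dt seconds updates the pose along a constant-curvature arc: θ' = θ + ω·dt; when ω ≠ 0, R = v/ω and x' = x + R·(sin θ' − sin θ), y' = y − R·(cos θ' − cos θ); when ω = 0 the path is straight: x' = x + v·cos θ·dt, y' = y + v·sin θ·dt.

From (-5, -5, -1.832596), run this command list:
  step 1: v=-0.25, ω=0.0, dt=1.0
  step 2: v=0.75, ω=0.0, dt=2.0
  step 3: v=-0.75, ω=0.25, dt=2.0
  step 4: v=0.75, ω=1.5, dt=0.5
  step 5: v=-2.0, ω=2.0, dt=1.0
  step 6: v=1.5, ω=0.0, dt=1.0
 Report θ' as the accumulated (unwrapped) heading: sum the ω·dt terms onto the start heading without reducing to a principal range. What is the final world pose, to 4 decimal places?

(-6.4045, -4.2225, 1.4174)

step 1: θ'=-1.8326 (straight) → pose (-4.9353, -4.7585, -1.8326)
step 2: θ'=-1.8326 (straight) → pose (-5.3235, -6.2074, -1.8326)
step 3: θ'=-1.3326 (R=-3.0000) → pose (-5.3060, -4.7231, -1.3326)
step 4: θ'=-0.5826 (R=0.5000) → pose (-5.0952, -5.0226, -0.5826)
step 5: θ'=1.4174 (R=-1.0000) → pose (-6.6337, -5.7049, 1.4174)
step 6: θ'=1.4174 (straight) → pose (-6.4045, -4.2225, 1.4174)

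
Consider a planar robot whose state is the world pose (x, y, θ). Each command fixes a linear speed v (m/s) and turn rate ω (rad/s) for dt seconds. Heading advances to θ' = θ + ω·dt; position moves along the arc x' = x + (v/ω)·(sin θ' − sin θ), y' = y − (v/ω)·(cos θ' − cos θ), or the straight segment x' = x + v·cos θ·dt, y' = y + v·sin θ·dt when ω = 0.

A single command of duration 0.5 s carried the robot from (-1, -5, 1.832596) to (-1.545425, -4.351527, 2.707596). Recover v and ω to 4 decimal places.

Δθ = 2.707596 − 1.832596 = 0.875000
ω = Δθ/dt = 0.875000/0.5 = 1.7500
R = −Δy/(cos θ' − cos θ) = 1.0000
v = R·ω = 1.0000·1.7500 = 1.7500

v = 1.7500, ω = 1.7500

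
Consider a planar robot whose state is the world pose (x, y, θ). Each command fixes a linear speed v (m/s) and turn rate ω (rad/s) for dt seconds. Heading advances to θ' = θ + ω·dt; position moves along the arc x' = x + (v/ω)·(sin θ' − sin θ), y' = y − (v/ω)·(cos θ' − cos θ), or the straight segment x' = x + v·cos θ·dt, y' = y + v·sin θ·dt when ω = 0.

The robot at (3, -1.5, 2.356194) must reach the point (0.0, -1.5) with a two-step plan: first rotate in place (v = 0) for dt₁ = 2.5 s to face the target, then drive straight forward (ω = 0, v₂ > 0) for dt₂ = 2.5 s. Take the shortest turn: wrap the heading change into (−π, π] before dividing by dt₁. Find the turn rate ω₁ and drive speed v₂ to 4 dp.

ω₁ = 0.3142, v₂ = 1.2000

heading to target = atan2(-1.5−-1.5, 0−3) = 3.1416
Δθ = wrap(3.1416 − 2.3562) = 0.7854; ω₁ = Δθ/dt₁ = 0.3142
distance = √((0−3)² + (-1.5−-1.5)²) = 3.0000; v₂ = distance/dt₂ = 1.2000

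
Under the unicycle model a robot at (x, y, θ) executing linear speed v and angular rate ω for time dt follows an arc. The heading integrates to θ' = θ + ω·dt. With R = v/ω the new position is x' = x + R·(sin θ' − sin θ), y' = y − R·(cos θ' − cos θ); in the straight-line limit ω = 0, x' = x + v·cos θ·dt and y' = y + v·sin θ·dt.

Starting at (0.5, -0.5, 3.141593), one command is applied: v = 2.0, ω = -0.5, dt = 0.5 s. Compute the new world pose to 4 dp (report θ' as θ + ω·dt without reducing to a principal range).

θ' = 3.1416 + -0.5·0.5 = 2.8916
R = v/ω = 2.0/-0.5 = -4.0000
x' = 0.5 + -4.0000·(sin 2.8916 − sin 3.1416) = -0.4896
y' = -0.5 − -4.0000·(cos 2.8916 − cos 3.1416) = -0.3757

(-0.4896, -0.3757, 2.8916)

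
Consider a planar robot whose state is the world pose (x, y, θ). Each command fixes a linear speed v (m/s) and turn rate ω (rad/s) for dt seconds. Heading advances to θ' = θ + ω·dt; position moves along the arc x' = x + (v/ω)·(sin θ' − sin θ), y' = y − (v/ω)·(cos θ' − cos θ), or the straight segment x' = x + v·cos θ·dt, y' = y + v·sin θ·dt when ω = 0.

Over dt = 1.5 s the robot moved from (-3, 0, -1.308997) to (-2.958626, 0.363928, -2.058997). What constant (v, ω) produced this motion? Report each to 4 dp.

v = -0.2500, ω = -0.5000

Δθ = -2.058997 − -1.308997 = -0.750000
ω = Δθ/dt = -0.750000/1.5 = -0.5000
R = −Δy/(cos θ' − cos θ) = 0.5000
v = R·ω = 0.5000·-0.5000 = -0.2500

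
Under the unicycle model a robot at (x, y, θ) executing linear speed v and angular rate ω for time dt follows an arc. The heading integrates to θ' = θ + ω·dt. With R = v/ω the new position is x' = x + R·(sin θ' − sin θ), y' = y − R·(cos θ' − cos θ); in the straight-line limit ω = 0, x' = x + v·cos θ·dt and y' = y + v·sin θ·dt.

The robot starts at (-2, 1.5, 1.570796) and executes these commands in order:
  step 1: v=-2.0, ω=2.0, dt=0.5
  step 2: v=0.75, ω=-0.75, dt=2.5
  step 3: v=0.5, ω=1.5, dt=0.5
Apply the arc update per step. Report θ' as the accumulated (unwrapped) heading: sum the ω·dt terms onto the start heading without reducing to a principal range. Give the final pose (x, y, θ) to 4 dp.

(-1.5239, 2.4818, 1.4458)

step 1: θ'=2.5708 (R=-1.0000) → pose (-1.5403, 0.6585, 2.5708)
step 2: θ'=0.6958 (R=-1.0000) → pose (-1.6410, 2.2675, 0.6958)
step 3: θ'=1.4458 (R=0.3333) → pose (-1.5239, 2.4818, 1.4458)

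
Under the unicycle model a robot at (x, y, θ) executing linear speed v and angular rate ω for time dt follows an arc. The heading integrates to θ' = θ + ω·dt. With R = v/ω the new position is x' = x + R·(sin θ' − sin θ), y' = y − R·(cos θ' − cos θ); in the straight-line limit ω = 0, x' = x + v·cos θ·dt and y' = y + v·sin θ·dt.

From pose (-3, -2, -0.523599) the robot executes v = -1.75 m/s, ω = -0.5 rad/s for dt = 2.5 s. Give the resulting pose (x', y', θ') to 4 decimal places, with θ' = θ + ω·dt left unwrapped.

(-4.6783, 1.7360, -1.7736)

θ' = -0.5236 + -0.5·2.5 = -1.7736
R = v/ω = -1.75/-0.5 = 3.5000
x' = -3 + 3.5000·(sin -1.7736 − sin -0.5236) = -4.6783
y' = -2 − 3.5000·(cos -1.7736 − cos -0.5236) = 1.7360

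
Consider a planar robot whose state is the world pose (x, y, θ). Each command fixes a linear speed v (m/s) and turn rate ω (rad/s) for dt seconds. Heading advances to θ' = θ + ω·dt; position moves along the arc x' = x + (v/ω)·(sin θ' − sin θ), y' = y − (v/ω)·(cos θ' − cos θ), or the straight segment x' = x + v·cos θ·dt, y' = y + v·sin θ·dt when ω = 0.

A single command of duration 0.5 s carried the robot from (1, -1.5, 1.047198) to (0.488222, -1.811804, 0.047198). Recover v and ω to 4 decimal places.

Δθ = 0.047198 − 1.047198 = -1.000000
ω = Δθ/dt = -1.000000/0.5 = -2.0000
R = Δx/(sin θ' − sin θ) = 0.6250
v = R·ω = 0.6250·-2.0000 = -1.2500

v = -1.2500, ω = -2.0000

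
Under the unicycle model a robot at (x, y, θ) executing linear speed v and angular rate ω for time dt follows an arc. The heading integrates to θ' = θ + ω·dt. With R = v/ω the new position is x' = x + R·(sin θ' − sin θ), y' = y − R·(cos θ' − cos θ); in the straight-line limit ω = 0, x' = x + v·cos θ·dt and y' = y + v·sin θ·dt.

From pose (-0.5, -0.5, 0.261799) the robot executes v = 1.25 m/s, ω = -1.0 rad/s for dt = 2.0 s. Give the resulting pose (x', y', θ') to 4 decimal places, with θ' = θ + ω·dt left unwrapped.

θ' = 0.2618 + -1.0·2.0 = -1.7382
R = v/ω = 1.25/-1.0 = -1.2500
x' = -0.5 + -1.2500·(sin -1.7382 − sin 0.2618) = 1.0560
y' = -0.5 − -1.2500·(cos -1.7382 − cos 0.2618) = -1.9157

(1.0560, -1.9157, -1.7382)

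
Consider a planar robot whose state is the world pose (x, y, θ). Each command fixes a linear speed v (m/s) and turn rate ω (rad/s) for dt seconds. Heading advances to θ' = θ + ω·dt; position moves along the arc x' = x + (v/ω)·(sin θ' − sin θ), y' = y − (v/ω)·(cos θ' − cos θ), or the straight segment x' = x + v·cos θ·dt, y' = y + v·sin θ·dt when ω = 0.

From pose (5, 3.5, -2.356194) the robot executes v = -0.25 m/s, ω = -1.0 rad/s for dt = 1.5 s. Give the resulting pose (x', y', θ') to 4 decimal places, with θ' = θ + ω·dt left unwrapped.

(5.3406, 3.5121, -3.8562)

θ' = -2.3562 + -1.0·1.5 = -3.8562
R = v/ω = -0.25/-1.0 = 0.2500
x' = 5 + 0.2500·(sin -3.8562 − sin -2.3562) = 5.3406
y' = 3.5 − 0.2500·(cos -3.8562 − cos -2.3562) = 3.5121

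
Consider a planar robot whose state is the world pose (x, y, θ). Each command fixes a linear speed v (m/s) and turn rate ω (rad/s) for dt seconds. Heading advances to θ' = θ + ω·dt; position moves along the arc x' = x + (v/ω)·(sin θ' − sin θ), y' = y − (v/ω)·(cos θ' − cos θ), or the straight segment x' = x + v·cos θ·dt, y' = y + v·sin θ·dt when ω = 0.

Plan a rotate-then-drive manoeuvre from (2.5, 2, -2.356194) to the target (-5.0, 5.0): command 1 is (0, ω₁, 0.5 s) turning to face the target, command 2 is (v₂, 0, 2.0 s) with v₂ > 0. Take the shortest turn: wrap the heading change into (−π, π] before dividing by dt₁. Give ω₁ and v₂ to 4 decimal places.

ω₁ = -2.3318, v₂ = 4.0389

heading to target = atan2(5−2, -5−2.5) = 2.7611
Δθ = wrap(2.7611 − -2.3562) = -1.1659; ω₁ = Δθ/dt₁ = -2.3318
distance = √((-5−2.5)² + (5−2)²) = 8.0777; v₂ = distance/dt₂ = 4.0389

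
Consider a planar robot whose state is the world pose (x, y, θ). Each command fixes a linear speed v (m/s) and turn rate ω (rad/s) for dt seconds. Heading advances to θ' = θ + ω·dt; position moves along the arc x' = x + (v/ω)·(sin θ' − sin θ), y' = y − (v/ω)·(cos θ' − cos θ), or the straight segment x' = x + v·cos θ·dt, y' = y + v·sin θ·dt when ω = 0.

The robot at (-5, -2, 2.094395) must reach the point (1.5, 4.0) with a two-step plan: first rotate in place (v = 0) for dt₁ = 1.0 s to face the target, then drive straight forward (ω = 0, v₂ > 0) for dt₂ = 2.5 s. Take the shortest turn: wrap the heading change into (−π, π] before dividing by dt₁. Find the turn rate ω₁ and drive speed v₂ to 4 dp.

ω₁ = -1.3490, v₂ = 3.5384

heading to target = atan2(4−-2, 1.5−-5) = 0.7454
Δθ = wrap(0.7454 − 2.0944) = -1.3490; ω₁ = Δθ/dt₁ = -1.3490
distance = √((1.5−-5)² + (4−-2)²) = 8.8459; v₂ = distance/dt₂ = 3.5384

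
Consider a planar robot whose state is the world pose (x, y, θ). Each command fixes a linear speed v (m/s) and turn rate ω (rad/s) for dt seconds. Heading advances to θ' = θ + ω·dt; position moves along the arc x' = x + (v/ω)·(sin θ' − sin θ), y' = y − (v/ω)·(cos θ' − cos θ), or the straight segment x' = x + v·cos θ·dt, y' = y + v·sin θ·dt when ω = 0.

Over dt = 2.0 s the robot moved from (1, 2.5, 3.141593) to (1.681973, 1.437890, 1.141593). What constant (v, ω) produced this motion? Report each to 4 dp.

v = -0.7500, ω = -1.0000

Δθ = 1.141593 − 3.141593 = -2.000000
ω = Δθ/dt = -2.000000/2.0 = -1.0000
R = −Δy/(cos θ' − cos θ) = 0.7500
v = R·ω = 0.7500·-1.0000 = -0.7500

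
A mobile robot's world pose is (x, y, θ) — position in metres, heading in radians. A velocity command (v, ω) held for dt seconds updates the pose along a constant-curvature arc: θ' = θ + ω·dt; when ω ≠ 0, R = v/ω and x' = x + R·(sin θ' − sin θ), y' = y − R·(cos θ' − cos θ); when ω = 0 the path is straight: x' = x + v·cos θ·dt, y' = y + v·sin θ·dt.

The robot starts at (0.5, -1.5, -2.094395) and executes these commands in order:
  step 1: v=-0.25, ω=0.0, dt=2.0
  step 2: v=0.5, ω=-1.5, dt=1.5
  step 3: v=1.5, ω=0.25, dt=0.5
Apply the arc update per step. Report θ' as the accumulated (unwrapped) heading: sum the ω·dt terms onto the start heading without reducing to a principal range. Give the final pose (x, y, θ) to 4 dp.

step 1: θ'=-2.0944 (straight) → pose (0.7500, -1.0670, -2.0944)
step 2: θ'=-4.3444 (R=-0.3333) → pose (0.1503, -1.0202, -4.3444)
step 3: θ'=-4.2194 (R=6.0000) → pose (-0.1625, -0.3391, -4.2194)

(-0.1625, -0.3391, -4.2194)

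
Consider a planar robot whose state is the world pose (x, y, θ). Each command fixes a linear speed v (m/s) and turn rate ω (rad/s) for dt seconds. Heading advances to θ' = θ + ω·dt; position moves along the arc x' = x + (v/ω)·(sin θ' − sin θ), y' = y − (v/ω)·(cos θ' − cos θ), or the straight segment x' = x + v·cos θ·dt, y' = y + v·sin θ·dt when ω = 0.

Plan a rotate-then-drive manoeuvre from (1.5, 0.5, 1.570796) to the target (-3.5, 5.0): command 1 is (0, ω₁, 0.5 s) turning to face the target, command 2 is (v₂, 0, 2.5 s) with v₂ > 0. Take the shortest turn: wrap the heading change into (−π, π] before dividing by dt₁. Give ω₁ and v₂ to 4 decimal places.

heading to target = atan2(5−0.5, -3.5−1.5) = 2.4088
Δθ = wrap(2.4088 − 1.5708) = 0.8380; ω₁ = Δθ/dt₁ = 1.6760
distance = √((-3.5−1.5)² + (5−0.5)²) = 6.7268; v₂ = distance/dt₂ = 2.6907

ω₁ = 1.6760, v₂ = 2.6907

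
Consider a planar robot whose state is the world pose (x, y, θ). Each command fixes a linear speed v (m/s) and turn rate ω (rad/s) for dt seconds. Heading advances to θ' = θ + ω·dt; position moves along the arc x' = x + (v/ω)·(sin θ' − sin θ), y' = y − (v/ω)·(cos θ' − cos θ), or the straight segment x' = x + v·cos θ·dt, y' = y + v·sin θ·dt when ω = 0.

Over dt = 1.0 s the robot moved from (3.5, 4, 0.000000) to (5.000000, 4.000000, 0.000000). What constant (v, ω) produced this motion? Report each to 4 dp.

Δθ = 0.000000 − 0.000000 = 0.000000
ω = Δθ/dt = 0.000000/1.0 = 0.0000
ω = 0 → v = (Δx·cos θ + Δy·sin θ)/dt = 1.5000

v = 1.5000, ω = 0.0000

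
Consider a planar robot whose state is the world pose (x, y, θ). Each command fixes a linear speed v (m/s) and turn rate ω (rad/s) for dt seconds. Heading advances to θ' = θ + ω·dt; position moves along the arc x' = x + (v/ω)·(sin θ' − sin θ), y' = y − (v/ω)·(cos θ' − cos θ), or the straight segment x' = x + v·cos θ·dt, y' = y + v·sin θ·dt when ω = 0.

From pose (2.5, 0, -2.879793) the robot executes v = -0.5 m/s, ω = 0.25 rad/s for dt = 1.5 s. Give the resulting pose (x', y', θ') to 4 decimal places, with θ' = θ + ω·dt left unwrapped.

(3.1716, 0.3238, -2.5048)

θ' = -2.8798 + 0.25·1.5 = -2.5048
R = v/ω = -0.5/0.25 = -2.0000
x' = 2.5 + -2.0000·(sin -2.5048 − sin -2.8798) = 3.1716
y' = 0 − -2.0000·(cos -2.5048 − cos -2.8798) = 0.3238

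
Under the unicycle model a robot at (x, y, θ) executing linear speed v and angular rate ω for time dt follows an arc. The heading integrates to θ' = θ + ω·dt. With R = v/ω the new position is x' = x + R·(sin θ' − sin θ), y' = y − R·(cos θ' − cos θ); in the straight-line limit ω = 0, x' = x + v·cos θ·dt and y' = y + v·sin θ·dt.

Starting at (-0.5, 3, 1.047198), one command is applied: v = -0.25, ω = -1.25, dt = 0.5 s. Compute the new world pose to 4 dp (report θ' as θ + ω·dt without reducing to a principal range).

(-0.5913, 2.9176, 0.4222)

θ' = 1.0472 + -1.25·0.5 = 0.4222
R = v/ω = -0.25/-1.25 = 0.2000
x' = -0.5 + 0.2000·(sin 0.4222 − sin 1.0472) = -0.5913
y' = 3 − 0.2000·(cos 0.4222 − cos 1.0472) = 2.9176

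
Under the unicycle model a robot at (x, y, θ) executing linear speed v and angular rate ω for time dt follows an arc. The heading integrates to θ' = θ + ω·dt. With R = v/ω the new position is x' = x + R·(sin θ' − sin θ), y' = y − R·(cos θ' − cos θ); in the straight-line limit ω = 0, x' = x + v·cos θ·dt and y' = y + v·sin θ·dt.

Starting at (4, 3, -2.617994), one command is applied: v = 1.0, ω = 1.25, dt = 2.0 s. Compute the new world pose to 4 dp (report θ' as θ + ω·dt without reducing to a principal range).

(4.3058, 1.5127, -0.1180)

θ' = -2.6180 + 1.25·2.0 = -0.1180
R = v/ω = 1.0/1.25 = 0.8000
x' = 4 + 0.8000·(sin -0.1180 − sin -2.6180) = 4.3058
y' = 3 − 0.8000·(cos -0.1180 − cos -2.6180) = 1.5127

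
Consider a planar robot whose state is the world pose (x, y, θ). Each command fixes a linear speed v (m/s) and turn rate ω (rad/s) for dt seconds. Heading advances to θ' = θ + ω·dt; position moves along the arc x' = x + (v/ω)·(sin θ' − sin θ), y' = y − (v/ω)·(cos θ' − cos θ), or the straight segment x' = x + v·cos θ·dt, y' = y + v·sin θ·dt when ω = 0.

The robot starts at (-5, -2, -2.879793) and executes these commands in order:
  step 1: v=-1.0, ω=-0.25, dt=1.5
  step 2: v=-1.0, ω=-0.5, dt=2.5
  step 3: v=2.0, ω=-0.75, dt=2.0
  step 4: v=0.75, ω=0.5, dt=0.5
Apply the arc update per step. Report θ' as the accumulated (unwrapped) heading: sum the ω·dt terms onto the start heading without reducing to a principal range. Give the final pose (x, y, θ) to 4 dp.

(0.4388, -0.2039, -5.7548)

step 1: θ'=-3.2548 (R=4.0000) → pose (-3.5129, -1.8893, -3.2548)
step 2: θ'=-4.5048 (R=2.0000) → pose (-1.7817, -3.4643, -4.5048)
step 3: θ'=-6.0048 (R=-2.6667) → pose (0.0948, -0.3507, -6.0048)
step 4: θ'=-5.7548 (R=1.5000) → pose (0.4388, -0.2039, -5.7548)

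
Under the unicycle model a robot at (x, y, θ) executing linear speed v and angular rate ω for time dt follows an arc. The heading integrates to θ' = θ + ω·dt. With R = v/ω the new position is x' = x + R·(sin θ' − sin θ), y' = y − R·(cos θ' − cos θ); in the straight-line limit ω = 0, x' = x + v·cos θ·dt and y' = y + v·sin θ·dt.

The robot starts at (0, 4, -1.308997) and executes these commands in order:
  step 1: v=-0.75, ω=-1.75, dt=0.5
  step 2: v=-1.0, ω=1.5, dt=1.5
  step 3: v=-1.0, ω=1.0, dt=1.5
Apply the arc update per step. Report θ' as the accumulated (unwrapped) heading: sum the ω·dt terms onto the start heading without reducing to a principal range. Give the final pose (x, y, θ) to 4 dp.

(-1.4597, 4.4134, 1.5660)

step 1: θ'=-2.1840 (R=0.4286) → pose (0.0635, 4.3576, -2.1840)
step 2: θ'=0.0660 (R=-0.6667) → pose (-0.5257, 5.4064, 0.0660)
step 3: θ'=1.5660 (R=-1.0000) → pose (-1.4597, 4.4134, 1.5660)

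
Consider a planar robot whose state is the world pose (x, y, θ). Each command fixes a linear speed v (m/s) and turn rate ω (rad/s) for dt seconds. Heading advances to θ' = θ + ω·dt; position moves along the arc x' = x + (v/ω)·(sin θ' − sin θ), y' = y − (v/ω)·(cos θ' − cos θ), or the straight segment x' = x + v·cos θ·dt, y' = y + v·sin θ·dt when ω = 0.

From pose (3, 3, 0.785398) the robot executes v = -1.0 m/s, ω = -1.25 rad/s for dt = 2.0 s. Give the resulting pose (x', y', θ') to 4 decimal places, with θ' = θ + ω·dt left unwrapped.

(1.6426, 3.6803, -1.7146)

θ' = 0.7854 + -1.25·2.0 = -1.7146
R = v/ω = -1.0/-1.25 = 0.8000
x' = 3 + 0.8000·(sin -1.7146 − sin 0.7854) = 1.6426
y' = 3 − 0.8000·(cos -1.7146 − cos 0.7854) = 3.6803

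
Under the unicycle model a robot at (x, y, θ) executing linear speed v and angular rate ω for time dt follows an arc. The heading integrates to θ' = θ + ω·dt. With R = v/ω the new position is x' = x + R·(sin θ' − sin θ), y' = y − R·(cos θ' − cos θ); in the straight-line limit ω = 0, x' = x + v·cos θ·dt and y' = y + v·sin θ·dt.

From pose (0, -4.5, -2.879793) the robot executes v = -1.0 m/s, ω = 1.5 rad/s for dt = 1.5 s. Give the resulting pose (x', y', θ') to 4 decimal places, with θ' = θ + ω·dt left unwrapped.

θ' = -2.8798 + 1.5·1.5 = -0.6298
R = v/ω = -1.0/1.5 = -0.6667
x' = 0 + -0.6667·(sin -0.6298 − sin -2.8798) = 0.2201
y' = -4.5 − -0.6667·(cos -0.6298 − cos -2.8798) = -3.3173

(0.2201, -3.3173, -0.6298)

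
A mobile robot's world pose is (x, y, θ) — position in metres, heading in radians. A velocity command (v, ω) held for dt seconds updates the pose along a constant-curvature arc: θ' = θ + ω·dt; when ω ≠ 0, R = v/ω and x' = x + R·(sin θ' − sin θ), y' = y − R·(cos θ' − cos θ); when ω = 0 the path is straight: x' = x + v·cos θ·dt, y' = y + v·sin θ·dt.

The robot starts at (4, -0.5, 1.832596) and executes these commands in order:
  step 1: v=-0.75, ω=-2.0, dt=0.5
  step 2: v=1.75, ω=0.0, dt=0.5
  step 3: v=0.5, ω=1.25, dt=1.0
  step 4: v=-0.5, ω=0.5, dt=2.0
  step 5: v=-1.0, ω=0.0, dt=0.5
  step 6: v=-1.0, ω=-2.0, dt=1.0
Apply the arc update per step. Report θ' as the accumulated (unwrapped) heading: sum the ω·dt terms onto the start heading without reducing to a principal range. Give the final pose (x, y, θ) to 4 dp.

(6.2810, -1.0088, 1.0826)

step 1: θ'=0.8326 (R=0.3750) → pose (3.9152, -0.8494, 0.8326)
step 2: θ'=0.8326 (straight) → pose (4.5040, -0.2022, 0.8326)
step 3: θ'=2.0826 (R=0.4000) → pose (4.5569, 0.2629, 2.0826)
step 4: θ'=3.0826 (R=-1.0000) → pose (5.3698, -0.2456, 3.0826)
step 5: θ'=3.0826 (straight) → pose (5.8689, -0.2751, 3.0826)
step 6: θ'=1.0826 (R=0.5000) → pose (6.2810, -1.0088, 1.0826)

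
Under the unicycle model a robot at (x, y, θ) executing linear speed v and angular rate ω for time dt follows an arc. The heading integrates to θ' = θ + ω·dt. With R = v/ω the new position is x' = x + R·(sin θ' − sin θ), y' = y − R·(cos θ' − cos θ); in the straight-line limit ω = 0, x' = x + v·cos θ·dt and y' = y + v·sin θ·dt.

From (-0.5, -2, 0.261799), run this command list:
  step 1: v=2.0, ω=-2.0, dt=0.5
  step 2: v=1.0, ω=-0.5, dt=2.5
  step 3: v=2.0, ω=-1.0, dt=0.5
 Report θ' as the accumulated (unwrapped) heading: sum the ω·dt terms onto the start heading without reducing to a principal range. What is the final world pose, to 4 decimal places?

step 1: θ'=-0.7382 (R=-1.0000) → pose (0.4318, -2.2262, -0.7382)
step 2: θ'=-1.9882 (R=-2.0000) → pose (0.9141, -4.5164, -1.9882)
step 3: θ'=-2.4882 (R=-2.0000) → pose (0.3016, -5.2937, -2.4882)

(0.3016, -5.2937, -2.4882)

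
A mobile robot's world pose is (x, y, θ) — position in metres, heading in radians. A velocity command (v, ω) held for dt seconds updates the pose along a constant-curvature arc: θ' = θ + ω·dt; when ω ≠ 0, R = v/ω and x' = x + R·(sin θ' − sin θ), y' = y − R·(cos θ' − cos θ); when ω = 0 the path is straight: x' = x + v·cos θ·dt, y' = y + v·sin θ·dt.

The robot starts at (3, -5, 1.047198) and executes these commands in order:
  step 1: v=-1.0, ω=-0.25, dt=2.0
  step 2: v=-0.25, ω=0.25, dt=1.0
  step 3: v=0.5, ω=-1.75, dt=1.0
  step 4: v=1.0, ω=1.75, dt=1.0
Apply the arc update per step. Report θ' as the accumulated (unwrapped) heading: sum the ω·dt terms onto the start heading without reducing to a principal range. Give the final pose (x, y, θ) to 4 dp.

(2.7338, -6.6735, 0.7972)

step 1: θ'=0.5472 (R=4.0000) → pose (1.6171, -6.4159, 0.5472)
step 2: θ'=0.7972 (R=-1.0000) → pose (1.4220, -6.5712, 0.7972)
step 3: θ'=-0.9528 (R=-0.2857) → pose (1.8592, -6.6053, -0.9528)
step 4: θ'=0.7972 (R=0.5714) → pose (2.7338, -6.6735, 0.7972)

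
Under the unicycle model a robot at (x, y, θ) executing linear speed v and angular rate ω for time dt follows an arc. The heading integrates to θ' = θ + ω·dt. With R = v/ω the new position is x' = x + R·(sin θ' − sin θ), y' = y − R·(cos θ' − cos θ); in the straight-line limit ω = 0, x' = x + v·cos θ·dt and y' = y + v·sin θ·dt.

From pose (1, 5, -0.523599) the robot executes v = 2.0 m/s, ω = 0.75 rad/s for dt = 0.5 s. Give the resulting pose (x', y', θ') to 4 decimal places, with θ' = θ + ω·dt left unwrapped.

(1.9385, 4.6721, -0.1486)

θ' = -0.5236 + 0.75·0.5 = -0.1486
R = v/ω = 2.0/0.75 = 2.6667
x' = 1 + 2.6667·(sin -0.1486 − sin -0.5236) = 1.9385
y' = 5 − 2.6667·(cos -0.1486 − cos -0.5236) = 4.6721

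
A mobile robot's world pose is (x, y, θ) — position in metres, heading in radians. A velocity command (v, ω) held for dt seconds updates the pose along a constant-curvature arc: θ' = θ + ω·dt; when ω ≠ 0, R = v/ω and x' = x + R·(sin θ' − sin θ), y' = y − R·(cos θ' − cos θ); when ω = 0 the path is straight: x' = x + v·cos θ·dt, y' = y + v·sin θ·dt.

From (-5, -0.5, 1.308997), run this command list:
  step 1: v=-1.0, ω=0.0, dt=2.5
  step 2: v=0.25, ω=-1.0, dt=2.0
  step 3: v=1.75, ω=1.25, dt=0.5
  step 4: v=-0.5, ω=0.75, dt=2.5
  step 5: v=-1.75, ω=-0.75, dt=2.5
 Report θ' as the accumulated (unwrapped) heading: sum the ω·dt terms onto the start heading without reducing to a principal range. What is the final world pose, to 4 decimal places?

(-7.5595, -6.8063, -0.0660)

step 1: θ'=1.3090 (straight) → pose (-5.6470, -2.9148, 1.3090)
step 2: θ'=-0.6910 (R=-0.2500) → pose (-5.2462, -2.7869, -0.6910)
step 3: θ'=-0.0660 (R=1.4000) → pose (-4.4463, -3.1050, -0.0660)
step 4: θ'=1.8090 (R=-0.6667) → pose (-5.1382, -3.9275, 1.8090)
step 5: θ'=-0.0660 (R=2.3333) → pose (-7.5595, -6.8063, -0.0660)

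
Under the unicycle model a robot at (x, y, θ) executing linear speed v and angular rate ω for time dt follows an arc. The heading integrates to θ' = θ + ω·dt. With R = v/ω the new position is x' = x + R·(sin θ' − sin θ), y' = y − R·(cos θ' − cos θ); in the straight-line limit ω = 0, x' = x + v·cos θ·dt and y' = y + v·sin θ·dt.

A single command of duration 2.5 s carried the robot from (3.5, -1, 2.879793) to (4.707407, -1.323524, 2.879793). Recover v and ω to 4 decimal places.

Δθ = 2.879793 − 2.879793 = 0.000000
ω = Δθ/dt = 0.000000/2.5 = 0.0000
ω = 0 → v = (Δx·cos θ + Δy·sin θ)/dt = -0.5000

v = -0.5000, ω = 0.0000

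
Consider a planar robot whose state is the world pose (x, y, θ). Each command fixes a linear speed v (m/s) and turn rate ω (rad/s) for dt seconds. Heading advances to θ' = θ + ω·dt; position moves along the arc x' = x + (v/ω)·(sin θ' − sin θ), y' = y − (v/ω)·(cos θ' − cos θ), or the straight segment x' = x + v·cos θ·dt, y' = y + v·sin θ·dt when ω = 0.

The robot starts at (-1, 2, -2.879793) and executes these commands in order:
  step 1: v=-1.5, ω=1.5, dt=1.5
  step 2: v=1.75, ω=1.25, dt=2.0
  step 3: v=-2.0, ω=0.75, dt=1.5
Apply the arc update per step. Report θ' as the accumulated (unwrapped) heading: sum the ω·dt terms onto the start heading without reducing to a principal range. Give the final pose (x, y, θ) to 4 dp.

step 1: θ'=-0.6298 (R=-1.0000) → pose (-0.6698, 3.7741, -0.6298)
step 2: θ'=1.8702 (R=1.4000) → pose (1.4924, 5.3184, 1.8702)
step 3: θ'=2.9952 (R=-2.6667) → pose (3.6515, 3.4668, 2.9952)

(3.6515, 3.4668, 2.9952)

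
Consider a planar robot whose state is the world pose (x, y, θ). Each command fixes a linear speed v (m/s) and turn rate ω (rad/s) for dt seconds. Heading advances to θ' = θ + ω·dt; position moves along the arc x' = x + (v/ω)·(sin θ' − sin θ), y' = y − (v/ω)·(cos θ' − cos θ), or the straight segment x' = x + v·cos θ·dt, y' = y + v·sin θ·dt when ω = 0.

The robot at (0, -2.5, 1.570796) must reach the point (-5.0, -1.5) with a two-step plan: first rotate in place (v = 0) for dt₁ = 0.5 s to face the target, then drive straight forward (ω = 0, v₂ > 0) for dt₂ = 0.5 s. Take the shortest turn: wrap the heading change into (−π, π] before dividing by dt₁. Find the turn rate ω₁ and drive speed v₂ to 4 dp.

heading to target = atan2(-1.5−-2.5, -5−0) = 2.9442
Δθ = wrap(2.9442 − 1.5708) = 1.3734; ω₁ = Δθ/dt₁ = 2.7468
distance = √((-5−0)² + (-1.5−-2.5)²) = 5.0990; v₂ = distance/dt₂ = 10.1980

ω₁ = 2.7468, v₂ = 10.1980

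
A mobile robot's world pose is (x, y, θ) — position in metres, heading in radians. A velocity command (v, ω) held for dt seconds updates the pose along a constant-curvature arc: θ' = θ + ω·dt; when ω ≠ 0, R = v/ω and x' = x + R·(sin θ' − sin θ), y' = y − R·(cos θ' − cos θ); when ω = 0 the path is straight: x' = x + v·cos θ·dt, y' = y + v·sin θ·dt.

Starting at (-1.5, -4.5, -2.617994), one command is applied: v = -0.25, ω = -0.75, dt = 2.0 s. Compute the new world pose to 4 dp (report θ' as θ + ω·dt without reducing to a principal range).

θ' = -2.6180 + -0.75·2.0 = -4.1180
R = v/ω = -0.25/-0.75 = 0.3333
x' = -1.5 + 0.3333·(sin -4.1180 − sin -2.6180) = -1.0572
y' = -4.5 − 0.3333·(cos -4.1180 − cos -2.6180) = -4.6020

(-1.0572, -4.6020, -4.1180)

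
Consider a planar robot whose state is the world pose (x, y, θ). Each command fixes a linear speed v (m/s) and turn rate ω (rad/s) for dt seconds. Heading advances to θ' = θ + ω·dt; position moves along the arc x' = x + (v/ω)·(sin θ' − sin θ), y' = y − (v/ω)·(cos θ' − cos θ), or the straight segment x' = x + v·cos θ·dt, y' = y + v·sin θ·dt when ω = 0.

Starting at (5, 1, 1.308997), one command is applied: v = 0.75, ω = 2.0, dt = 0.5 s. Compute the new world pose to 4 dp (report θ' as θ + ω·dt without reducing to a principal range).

(4.9152, 1.3494, 2.3090)

θ' = 1.3090 + 2.0·0.5 = 2.3090
R = v/ω = 0.75/2.0 = 0.3750
x' = 5 + 0.3750·(sin 2.3090 − sin 1.3090) = 4.9152
y' = 1 − 0.3750·(cos 2.3090 − cos 1.3090) = 1.3494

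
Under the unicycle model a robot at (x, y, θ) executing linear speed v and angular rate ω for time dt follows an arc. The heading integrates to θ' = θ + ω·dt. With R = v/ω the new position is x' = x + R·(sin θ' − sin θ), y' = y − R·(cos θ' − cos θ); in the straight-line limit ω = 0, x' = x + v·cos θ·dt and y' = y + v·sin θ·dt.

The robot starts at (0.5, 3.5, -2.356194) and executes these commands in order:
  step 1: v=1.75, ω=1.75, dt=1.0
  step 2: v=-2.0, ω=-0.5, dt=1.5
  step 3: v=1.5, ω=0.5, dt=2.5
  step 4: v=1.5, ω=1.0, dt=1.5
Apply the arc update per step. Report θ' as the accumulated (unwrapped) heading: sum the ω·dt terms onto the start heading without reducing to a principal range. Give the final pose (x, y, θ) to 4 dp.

(3.2569, 3.2898, 1.3938)

step 1: θ'=-0.6062 (R=1.0000) → pose (0.6374, 1.9711, -0.6062)
step 2: θ'=-1.3562 (R=4.0000) → pose (-0.9919, 4.4065, -1.3562)
step 3: θ'=-0.1062 (R=3.0000) → pose (1.6213, 2.0623, -0.1062)
step 4: θ'=1.3938 (R=1.5000) → pose (3.2569, 3.2898, 1.3938)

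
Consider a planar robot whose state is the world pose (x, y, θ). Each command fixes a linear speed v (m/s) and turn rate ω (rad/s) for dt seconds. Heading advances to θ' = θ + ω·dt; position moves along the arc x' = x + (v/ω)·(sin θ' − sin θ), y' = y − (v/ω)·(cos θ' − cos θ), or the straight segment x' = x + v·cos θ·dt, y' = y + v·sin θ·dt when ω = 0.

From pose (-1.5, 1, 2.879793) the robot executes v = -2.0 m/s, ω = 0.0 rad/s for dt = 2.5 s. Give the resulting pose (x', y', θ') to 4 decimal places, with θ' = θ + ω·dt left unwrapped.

(3.3296, -0.2941, 2.8798)

θ' = 2.8798 + 0.0·2.5 = 2.8798
ω = 0 → straight: x' = -1.5 + -2.0·cos(2.8798)·2.5 = 3.3296
y' = 1 + -2.0·sin(2.8798)·2.5 = -0.2941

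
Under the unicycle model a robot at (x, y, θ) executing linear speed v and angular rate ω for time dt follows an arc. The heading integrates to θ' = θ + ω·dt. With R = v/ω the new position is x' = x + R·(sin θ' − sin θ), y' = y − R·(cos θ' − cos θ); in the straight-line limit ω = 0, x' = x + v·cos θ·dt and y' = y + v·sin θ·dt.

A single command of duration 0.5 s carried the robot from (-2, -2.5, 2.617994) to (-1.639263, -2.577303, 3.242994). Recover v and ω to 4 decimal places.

Δθ = 3.242994 − 2.617994 = 0.625000
ω = Δθ/dt = 0.625000/0.5 = 1.2500
R = Δx/(sin θ' − sin θ) = -0.6000
v = R·ω = -0.6000·1.2500 = -0.7500

v = -0.7500, ω = 1.2500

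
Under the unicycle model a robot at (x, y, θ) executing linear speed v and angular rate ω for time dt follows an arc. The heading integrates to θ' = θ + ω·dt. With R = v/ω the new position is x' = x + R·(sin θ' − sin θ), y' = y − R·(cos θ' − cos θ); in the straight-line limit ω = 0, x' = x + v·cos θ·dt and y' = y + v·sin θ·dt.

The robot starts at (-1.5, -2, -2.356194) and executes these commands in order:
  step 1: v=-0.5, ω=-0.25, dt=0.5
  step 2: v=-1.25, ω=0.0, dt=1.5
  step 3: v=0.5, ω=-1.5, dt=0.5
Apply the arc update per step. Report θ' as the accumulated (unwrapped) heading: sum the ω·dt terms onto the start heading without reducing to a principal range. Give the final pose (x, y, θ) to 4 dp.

step 1: θ'=-2.4812 (R=2.0000) → pose (-1.3126, -1.8347, -2.4812)
step 2: θ'=-2.4812 (straight) → pose (0.1681, -0.6845, -2.4812)
step 3: θ'=-3.2312 (R=-0.3333) → pose (-0.0662, -0.7533, -3.2312)

(-0.0662, -0.7533, -3.2312)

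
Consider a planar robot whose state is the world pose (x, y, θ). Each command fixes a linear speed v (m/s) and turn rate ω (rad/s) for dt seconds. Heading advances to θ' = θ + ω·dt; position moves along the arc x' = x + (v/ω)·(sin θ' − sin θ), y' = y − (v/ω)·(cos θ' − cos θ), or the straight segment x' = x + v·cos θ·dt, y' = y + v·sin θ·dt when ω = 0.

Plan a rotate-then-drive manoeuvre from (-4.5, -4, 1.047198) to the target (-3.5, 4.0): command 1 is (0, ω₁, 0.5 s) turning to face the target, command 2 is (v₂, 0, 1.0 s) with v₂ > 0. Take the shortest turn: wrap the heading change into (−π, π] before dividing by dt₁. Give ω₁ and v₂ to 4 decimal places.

heading to target = atan2(4−-4, -3.5−-4.5) = 1.4464
Δθ = wrap(1.4464 − 1.0472) = 0.3992; ω₁ = Δθ/dt₁ = 0.7985
distance = √((-3.5−-4.5)² + (4−-4)²) = 8.0623; v₂ = distance/dt₂ = 8.0623

ω₁ = 0.7985, v₂ = 8.0623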